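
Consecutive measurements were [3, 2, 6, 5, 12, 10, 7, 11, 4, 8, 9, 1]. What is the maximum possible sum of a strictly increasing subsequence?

Let S[i] be the best sum of a strictly increasing subsequence ending at i:
i:      1  2  3  4  5  6  7  8  9 10 11 12
a[i]:   3  2  6  5 12 10  7 11  4  8  9  1
S:      3  2  9  8 21 19 16 30  7 24 33  1
Maximum is 33 (e.g. 3 + 6 + 7 + 8 + 9).

33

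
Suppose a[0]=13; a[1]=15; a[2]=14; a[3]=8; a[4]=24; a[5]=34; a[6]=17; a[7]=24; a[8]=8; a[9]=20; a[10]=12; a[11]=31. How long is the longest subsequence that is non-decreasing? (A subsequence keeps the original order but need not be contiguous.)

5

Track the smallest tail for each achievable length (allowing ties):
13 → extends → [13]
15 → extends → [13, 15]
14 → replaces 15 → [13, 14]
8 → replaces 13 → [8, 14]
24 → extends → [8, 14, 24]
34 → extends → [8, 14, 24, 34]
17 → replaces 24 → [8, 14, 17, 34]
24 → replaces 34 → [8, 14, 17, 24]
8 → replaces 14 → [8, 8, 17, 24]
20 → replaces 24 → [8, 8, 17, 20]
12 → replaces 17 → [8, 8, 12, 20]
31 → extends → [8, 8, 12, 20, 31]
Five tails, so the longest non-decreasing subsequence has length 5 (e.g. 13, 15, 24, 24, 31).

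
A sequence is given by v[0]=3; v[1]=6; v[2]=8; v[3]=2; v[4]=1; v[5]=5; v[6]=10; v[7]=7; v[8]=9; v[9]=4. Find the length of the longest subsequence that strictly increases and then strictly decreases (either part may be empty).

inc[i] = longest strictly increasing subsequence ending at i; dec[i] = longest strictly decreasing subsequence starting at i:
i:      0  1  2  3  4  5  6  7  8  9
v[i]:   3  6  8  2  1  5 10  7  9  4
inc:    1  2  3  1  1  2  4  3  4  2
dec:    3  3  3  2  1  2  3  2  2  1
Best peak at i=6 (value 10): inc=4, dec=3, length 4+3−1 = 6.

6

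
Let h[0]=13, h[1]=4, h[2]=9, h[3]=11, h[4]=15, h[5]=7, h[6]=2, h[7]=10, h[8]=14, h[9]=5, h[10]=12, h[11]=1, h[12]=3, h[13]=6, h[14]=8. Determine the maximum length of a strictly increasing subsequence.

4

Track the smallest tail for each achievable length (strict):
13 → extends → [13]
4 → replaces 13 → [4]
9 → extends → [4, 9]
11 → extends → [4, 9, 11]
15 → extends → [4, 9, 11, 15]
7 → replaces 9 → [4, 7, 11, 15]
2 → replaces 4 → [2, 7, 11, 15]
10 → replaces 11 → [2, 7, 10, 15]
14 → replaces 15 → [2, 7, 10, 14]
5 → replaces 7 → [2, 5, 10, 14]
12 → replaces 14 → [2, 5, 10, 12]
1 → replaces 2 → [1, 5, 10, 12]
3 → replaces 5 → [1, 3, 10, 12]
6 → replaces 10 → [1, 3, 6, 12]
8 → replaces 12 → [1, 3, 6, 8]
Four tails, so the longest strictly increasing subsequence has length 4 (e.g. 4, 9, 11, 15).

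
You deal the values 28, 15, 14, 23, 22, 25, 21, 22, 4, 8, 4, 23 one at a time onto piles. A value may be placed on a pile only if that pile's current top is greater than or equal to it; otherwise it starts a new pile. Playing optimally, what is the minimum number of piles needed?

4

The minimum number of non-increasing subsequences covering a sequence equals the length of its longest strictly increasing subsequence.
LIS length is 4 (e.g. 15, 21, 22, 23), so 4 piles are needed.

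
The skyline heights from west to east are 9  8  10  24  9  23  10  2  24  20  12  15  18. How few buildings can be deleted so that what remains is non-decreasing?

7

Fewest deletions = n − (longest non-decreasing subsequence).
Patience tails:
9 → extends → [9]
8 → replaces 9 → [8]
10 → extends → [8, 10]
24 → extends → [8, 10, 24]
9 → replaces 10 → [8, 9, 24]
23 → replaces 24 → [8, 9, 23]
10 → replaces 23 → [8, 9, 10]
2 → replaces 8 → [2, 9, 10]
24 → extends → [2, 9, 10, 24]
20 → replaces 24 → [2, 9, 10, 20]
12 → replaces 20 → [2, 9, 10, 12]
15 → extends → [2, 9, 10, 12, 15]
18 → extends → [2, 9, 10, 12, 15, 18]
Longest non-decreasing subsequence has length 6, so deletions = 13 − 6 = 7.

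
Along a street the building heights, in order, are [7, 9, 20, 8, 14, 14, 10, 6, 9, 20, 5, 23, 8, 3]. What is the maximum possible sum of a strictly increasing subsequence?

Let S[i] be the best sum of a strictly increasing subsequence ending at i:
i:      1  2  3  4  5  6  7  8  9 10 11 12 13 14
a[i]:   7  9 20  8 14 14 10  6  9 20  5 23  8  3
S:      7 16 36 15 30 30 26  6 24 50  5 73 15  3
Maximum is 73 (e.g. 7 + 9 + 14 + 20 + 23).

73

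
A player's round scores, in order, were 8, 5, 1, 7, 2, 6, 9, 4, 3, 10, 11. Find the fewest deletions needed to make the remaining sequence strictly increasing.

5

Fewest deletions = n − (longest strictly increasing subsequence).
i:      1  2  3  4  5  6  7  8  9 10 11
a[i]:   8  5  1  7  2  6  9  4  3 10 11
dp:     1  1  1  2  2  3  4  3  3  5  6
max dp = 6, so deletions = 11 − 6 = 5.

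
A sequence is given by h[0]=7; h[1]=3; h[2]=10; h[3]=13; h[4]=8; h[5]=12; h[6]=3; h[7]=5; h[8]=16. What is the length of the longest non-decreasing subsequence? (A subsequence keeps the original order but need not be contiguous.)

Track the smallest tail for each achievable length (allowing ties):
7 → extends → [7]
3 → replaces 7 → [3]
10 → extends → [3, 10]
13 → extends → [3, 10, 13]
8 → replaces 10 → [3, 8, 13]
12 → replaces 13 → [3, 8, 12]
3 → replaces 8 → [3, 3, 12]
5 → replaces 12 → [3, 3, 5]
16 → extends → [3, 3, 5, 16]
Four tails, so the longest non-decreasing subsequence has length 4 (e.g. 7, 10, 13, 16).

4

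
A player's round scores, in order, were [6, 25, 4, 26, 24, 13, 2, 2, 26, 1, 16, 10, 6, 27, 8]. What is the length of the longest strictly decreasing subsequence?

5

Negate each value so 'decreasing' becomes 'increasing', then run patience tails on the negated sequence:
-6 → extends → [-6]
-25 → replaces -6 → [-25]
-4 → extends → [-25, -4]
-26 → replaces -25 → [-26, -4]
-24 → replaces -4 → [-26, -24]
-13 → extends → [-26, -24, -13]
-2 → extends → [-26, -24, -13, -2]
-2 → already a tail → [-26, -24, -13, -2]
-26 → already a tail → [-26, -24, -13, -2]
-1 → extends → [-26, -24, -13, -2, -1]
-16 → replaces -13 → [-26, -24, -16, -2, -1]
-10 → replaces -2 → [-26, -24, -16, -10, -1]
-6 → replaces -1 → [-26, -24, -16, -10, -6]
-27 → replaces -26 → [-27, -24, -16, -10, -6]
-8 → replaces -6 → [-27, -24, -16, -10, -8]
Five tails, so the longest strictly decreasing subsequence of the original has length 5.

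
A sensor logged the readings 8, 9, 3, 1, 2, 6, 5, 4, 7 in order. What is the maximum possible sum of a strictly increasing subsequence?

17

Let S[i] be the best sum of a strictly increasing subsequence ending at i:
i:      1  2  3  4  5  6  7  8  9
a[i]:   8  9  3  1  2  6  5  4  7
S:      8 17  3  1  3  9  8  7 16
Maximum is 17 (e.g. 8 + 9).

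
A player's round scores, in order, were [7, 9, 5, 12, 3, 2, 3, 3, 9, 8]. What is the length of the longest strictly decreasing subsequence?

4

Negate each value so 'decreasing' becomes 'increasing', then run patience tails on the negated sequence:
-7 → extends → [-7]
-9 → replaces -7 → [-9]
-5 → extends → [-9, -5]
-12 → replaces -9 → [-12, -5]
-3 → extends → [-12, -5, -3]
-2 → extends → [-12, -5, -3, -2]
-3 → already a tail → [-12, -5, -3, -2]
-3 → already a tail → [-12, -5, -3, -2]
-9 → replaces -5 → [-12, -9, -3, -2]
-8 → replaces -3 → [-12, -9, -8, -2]
Four tails, so the longest strictly decreasing subsequence of the original has length 4.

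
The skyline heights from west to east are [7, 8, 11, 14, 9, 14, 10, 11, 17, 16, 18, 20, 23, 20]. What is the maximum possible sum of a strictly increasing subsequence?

Let S[i] be the best sum of a strictly increasing subsequence ending at i:
i:       1   2   3   4   5   6   7   8   9  10  11  12  13  14
a[i]:    7   8  11  14   9  14  10  11  17  16  18  20  23  20
S:       7  15  26  40  24  40  34  45  62  61  80 100 123 100
Maximum is 123 (e.g. 7 + 8 + 9 + 10 + 11 + 17 + 18 + 20 + 23).

123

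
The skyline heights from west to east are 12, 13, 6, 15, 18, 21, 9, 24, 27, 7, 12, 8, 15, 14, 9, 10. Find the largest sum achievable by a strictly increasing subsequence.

130

Let S[i] be the best sum of a strictly increasing subsequence ending at i:
i:       1   2   3   4   5   6   7   8   9  10  11  12  13  14  15  16
a[i]:   12  13   6  15  18  21   9  24  27   7  12   8  15  14   9  10
S:      12  25   6  40  58  79  15 103 130  13  27  21  42  41  30  40
Maximum is 130 (e.g. 12 + 13 + 15 + 18 + 21 + 24 + 27).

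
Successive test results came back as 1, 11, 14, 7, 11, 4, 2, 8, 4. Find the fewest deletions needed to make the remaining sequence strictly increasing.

Fewest deletions = n − (longest strictly increasing subsequence).
Patience tails:
1 → extends → [1]
11 → extends → [1, 11]
14 → extends → [1, 11, 14]
7 → replaces 11 → [1, 7, 14]
11 → replaces 14 → [1, 7, 11]
4 → replaces 7 → [1, 4, 11]
2 → replaces 4 → [1, 2, 11]
8 → replaces 11 → [1, 2, 8]
4 → replaces 8 → [1, 2, 4]
Longest strictly increasing subsequence has length 3, so deletions = 9 − 3 = 6.

6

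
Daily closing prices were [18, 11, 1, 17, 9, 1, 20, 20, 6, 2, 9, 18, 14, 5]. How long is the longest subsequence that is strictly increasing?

4

Track the smallest tail for each achievable length (strict):
18 → extends → [18]
11 → replaces 18 → [11]
1 → replaces 11 → [1]
17 → extends → [1, 17]
9 → replaces 17 → [1, 9]
1 → already a tail → [1, 9]
20 → extends → [1, 9, 20]
20 → already a tail → [1, 9, 20]
6 → replaces 9 → [1, 6, 20]
2 → replaces 6 → [1, 2, 20]
9 → replaces 20 → [1, 2, 9]
18 → extends → [1, 2, 9, 18]
14 → replaces 18 → [1, 2, 9, 14]
5 → replaces 9 → [1, 2, 5, 14]
Four tails, so the longest strictly increasing subsequence has length 4 (e.g. 1, 6, 9, 18).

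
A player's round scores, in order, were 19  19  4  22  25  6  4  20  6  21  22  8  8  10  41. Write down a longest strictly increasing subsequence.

4, 6, 20, 21, 22, 41

Patience tails give the LIS length; then backtrack through the dp parents:
19 → extends → [19]
19 → already a tail → [19]
4 → replaces 19 → [4]
22 → extends → [4, 22]
25 → extends → [4, 22, 25]
6 → replaces 22 → [4, 6, 25]
4 → already a tail → [4, 6, 25]
20 → replaces 25 → [4, 6, 20]
6 → already a tail → [4, 6, 20]
21 → extends → [4, 6, 20, 21]
22 → extends → [4, 6, 20, 21, 22]
8 → replaces 20 → [4, 6, 8, 21, 22]
8 → already a tail → [4, 6, 8, 21, 22]
10 → replaces 21 → [4, 6, 8, 10, 22]
41 → extends → [4, 6, 8, 10, 22, 41]
Length 6; one witness is 4, 6, 20, 21, 22, 41.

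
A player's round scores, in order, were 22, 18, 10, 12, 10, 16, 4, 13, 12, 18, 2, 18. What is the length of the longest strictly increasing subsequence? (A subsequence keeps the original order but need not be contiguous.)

4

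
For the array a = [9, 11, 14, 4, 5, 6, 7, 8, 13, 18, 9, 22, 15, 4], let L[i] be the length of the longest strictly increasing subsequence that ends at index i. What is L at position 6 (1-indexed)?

dp[i] = 1 + max{dp[j] : j<i, a[j]<a[i]} (or 1 if no such j):
i:      1  2  3  4  5  6  7  8  9 10 11 12 13 14
a[i]:   9 11 14  4  5  6  7  8 13 18  9 22 15  4
dp:     1  2  3  1  2  3  4  5  6  7  6  8  7  1
At index 6 the value is 3.

3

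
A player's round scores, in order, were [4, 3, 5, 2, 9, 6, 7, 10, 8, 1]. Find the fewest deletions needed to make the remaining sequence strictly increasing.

Fewest deletions = n − (longest strictly increasing subsequence).
Patience tails:
4 → extends → [4]
3 → replaces 4 → [3]
5 → extends → [3, 5]
2 → replaces 3 → [2, 5]
9 → extends → [2, 5, 9]
6 → replaces 9 → [2, 5, 6]
7 → extends → [2, 5, 6, 7]
10 → extends → [2, 5, 6, 7, 10]
8 → replaces 10 → [2, 5, 6, 7, 8]
1 → replaces 2 → [1, 5, 6, 7, 8]
Longest strictly increasing subsequence has length 5, so deletions = 10 − 5 = 5.

5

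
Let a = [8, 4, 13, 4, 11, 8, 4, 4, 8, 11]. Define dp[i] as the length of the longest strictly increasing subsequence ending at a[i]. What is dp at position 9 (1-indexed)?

2

dp[i] = 1 + max{dp[j] : j<i, a[j]<a[i]} (or 1 if no such j):
i:      1  2  3  4  5  6  7  8  9 10
a[i]:   8  4 13  4 11  8  4  4  8 11
dp:     1  1  2  1  2  2  1  1  2  3
At index 9 the value is 2.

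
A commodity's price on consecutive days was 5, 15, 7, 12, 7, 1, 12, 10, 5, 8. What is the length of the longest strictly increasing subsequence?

Track the smallest tail for each achievable length (strict):
5 → extends → [5]
15 → extends → [5, 15]
7 → replaces 15 → [5, 7]
12 → extends → [5, 7, 12]
7 → already a tail → [5, 7, 12]
1 → replaces 5 → [1, 7, 12]
12 → already a tail → [1, 7, 12]
10 → replaces 12 → [1, 7, 10]
5 → replaces 7 → [1, 5, 10]
8 → replaces 10 → [1, 5, 8]
Three tails, so the longest strictly increasing subsequence has length 3 (e.g. 5, 7, 12).

3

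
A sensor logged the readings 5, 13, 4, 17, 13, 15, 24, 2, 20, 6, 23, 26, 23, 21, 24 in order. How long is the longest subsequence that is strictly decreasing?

3

Let dp[i] be the longest strictly decreasing subsequence ending at i:
i:      1  2  3  4  5  6  7  8  9 10 11 12 13 14 15
a[i]:   5 13  4 17 13 15 24  2 20  6 23 26 23 21 24
dp:     1  1  2  1  2  2  1  3  2  3  2  1  2  3  2
Maximum is 3.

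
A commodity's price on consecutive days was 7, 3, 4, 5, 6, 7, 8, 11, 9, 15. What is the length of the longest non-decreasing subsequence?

Track the smallest tail for each achievable length (allowing ties):
7 → extends → [7]
3 → replaces 7 → [3]
4 → extends → [3, 4]
5 → extends → [3, 4, 5]
6 → extends → [3, 4, 5, 6]
7 → extends → [3, 4, 5, 6, 7]
8 → extends → [3, 4, 5, 6, 7, 8]
11 → extends → [3, 4, 5, 6, 7, 8, 11]
9 → replaces 11 → [3, 4, 5, 6, 7, 8, 9]
15 → extends → [3, 4, 5, 6, 7, 8, 9, 15]
Eight tails, so the longest non-decreasing subsequence has length 8 (e.g. 3, 4, 5, 6, 7, 8, 11, 15).

8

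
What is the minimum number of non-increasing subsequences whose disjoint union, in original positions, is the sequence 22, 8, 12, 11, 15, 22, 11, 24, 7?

Place each on the leftmost legal pile:
22 → new pile 1 (tops now [22])
8 → pile 1 (tops now [8])
12 → new pile 2 (tops now [8, 12])
11 → pile 2 (tops now [8, 11])
15 → new pile 3 (tops now [8, 11, 15])
22 → new pile 4 (tops now [8, 11, 15, 22])
11 → pile 2 (tops now [8, 11, 15, 22])
24 → new pile 5 (tops now [8, 11, 15, 22, 24])
7 → pile 1 (tops now [7, 11, 15, 22, 24])
Five piles.

5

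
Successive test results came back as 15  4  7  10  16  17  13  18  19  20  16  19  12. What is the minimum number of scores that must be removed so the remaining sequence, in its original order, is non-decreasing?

5

Fewest deletions = n − (longest non-decreasing subsequence).
Patience tails:
15 → extends → [15]
4 → replaces 15 → [4]
7 → extends → [4, 7]
10 → extends → [4, 7, 10]
16 → extends → [4, 7, 10, 16]
17 → extends → [4, 7, 10, 16, 17]
13 → replaces 16 → [4, 7, 10, 13, 17]
18 → extends → [4, 7, 10, 13, 17, 18]
19 → extends → [4, 7, 10, 13, 17, 18, 19]
20 → extends → [4, 7, 10, 13, 17, 18, 19, 20]
16 → replaces 17 → [4, 7, 10, 13, 16, 18, 19, 20]
19 → replaces 20 → [4, 7, 10, 13, 16, 18, 19, 19]
12 → replaces 13 → [4, 7, 10, 12, 16, 18, 19, 19]
Longest non-decreasing subsequence has length 8, so deletions = 13 − 8 = 5.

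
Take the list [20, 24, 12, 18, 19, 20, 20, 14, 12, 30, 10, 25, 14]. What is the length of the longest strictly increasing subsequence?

5

Track the smallest tail for each achievable length (strict):
20 → extends → [20]
24 → extends → [20, 24]
12 → replaces 20 → [12, 24]
18 → replaces 24 → [12, 18]
19 → extends → [12, 18, 19]
20 → extends → [12, 18, 19, 20]
20 → already a tail → [12, 18, 19, 20]
14 → replaces 18 → [12, 14, 19, 20]
12 → already a tail → [12, 14, 19, 20]
30 → extends → [12, 14, 19, 20, 30]
10 → replaces 12 → [10, 14, 19, 20, 30]
25 → replaces 30 → [10, 14, 19, 20, 25]
14 → already a tail → [10, 14, 19, 20, 25]
Five tails, so the longest strictly increasing subsequence has length 5 (e.g. 12, 18, 19, 20, 30).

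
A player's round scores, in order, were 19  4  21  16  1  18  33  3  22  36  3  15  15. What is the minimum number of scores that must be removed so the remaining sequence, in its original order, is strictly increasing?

8

Fewest deletions = n − (longest strictly increasing subsequence).
i:      1  2  3  4  5  6  7  8  9 10 11 12 13
a[i]:  19  4 21 16  1 18 33  3 22 36  3 15 15
dp:     1  1  2  2  1  3  4  2  4  5  2  3  3
max dp = 5, so deletions = 13 − 5 = 8.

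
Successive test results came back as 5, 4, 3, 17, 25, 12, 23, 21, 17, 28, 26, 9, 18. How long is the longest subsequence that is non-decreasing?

Track the smallest tail for each achievable length (allowing ties):
5 → extends → [5]
4 → replaces 5 → [4]
3 → replaces 4 → [3]
17 → extends → [3, 17]
25 → extends → [3, 17, 25]
12 → replaces 17 → [3, 12, 25]
23 → replaces 25 → [3, 12, 23]
21 → replaces 23 → [3, 12, 21]
17 → replaces 21 → [3, 12, 17]
28 → extends → [3, 12, 17, 28]
26 → replaces 28 → [3, 12, 17, 26]
9 → replaces 12 → [3, 9, 17, 26]
18 → replaces 26 → [3, 9, 17, 18]
Four tails, so the longest non-decreasing subsequence has length 4 (e.g. 5, 17, 25, 28).

4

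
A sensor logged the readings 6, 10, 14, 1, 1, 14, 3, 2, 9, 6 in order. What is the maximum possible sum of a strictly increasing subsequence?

30

Let S[i] be the best sum of a strictly increasing subsequence ending at i:
i:      1  2  3  4  5  6  7  8  9 10
a[i]:   6 10 14  1  1 14  3  2  9  6
S:      6 16 30  1  1 30  4  3 15 10
Maximum is 30 (e.g. 6 + 10 + 14).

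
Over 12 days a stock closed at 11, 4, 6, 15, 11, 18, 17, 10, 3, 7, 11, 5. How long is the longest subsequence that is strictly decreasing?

5

Negate each value so 'decreasing' becomes 'increasing', then run patience tails on the negated sequence:
-11 → extends → [-11]
-4 → extends → [-11, -4]
-6 → replaces -4 → [-11, -6]
-15 → replaces -11 → [-15, -6]
-11 → replaces -6 → [-15, -11]
-18 → replaces -15 → [-18, -11]
-17 → replaces -11 → [-18, -17]
-10 → extends → [-18, -17, -10]
-3 → extends → [-18, -17, -10, -3]
-7 → replaces -3 → [-18, -17, -10, -7]
-11 → replaces -10 → [-18, -17, -11, -7]
-5 → extends → [-18, -17, -11, -7, -5]
Five tails, so the longest strictly decreasing subsequence of the original has length 5.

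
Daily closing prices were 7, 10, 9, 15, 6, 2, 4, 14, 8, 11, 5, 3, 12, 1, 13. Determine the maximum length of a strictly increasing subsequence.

Track the smallest tail for each achievable length (strict):
7 → extends → [7]
10 → extends → [7, 10]
9 → replaces 10 → [7, 9]
15 → extends → [7, 9, 15]
6 → replaces 7 → [6, 9, 15]
2 → replaces 6 → [2, 9, 15]
4 → replaces 9 → [2, 4, 15]
14 → replaces 15 → [2, 4, 14]
8 → replaces 14 → [2, 4, 8]
11 → extends → [2, 4, 8, 11]
5 → replaces 8 → [2, 4, 5, 11]
3 → replaces 4 → [2, 3, 5, 11]
12 → extends → [2, 3, 5, 11, 12]
1 → replaces 2 → [1, 3, 5, 11, 12]
13 → extends → [1, 3, 5, 11, 12, 13]
Six tails, so the longest strictly increasing subsequence has length 6 (e.g. 2, 4, 8, 11, 12, 13).

6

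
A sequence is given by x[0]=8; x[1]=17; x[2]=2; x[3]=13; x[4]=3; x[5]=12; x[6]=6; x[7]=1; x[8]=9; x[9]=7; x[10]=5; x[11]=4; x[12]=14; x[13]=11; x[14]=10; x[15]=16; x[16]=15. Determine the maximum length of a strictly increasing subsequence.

6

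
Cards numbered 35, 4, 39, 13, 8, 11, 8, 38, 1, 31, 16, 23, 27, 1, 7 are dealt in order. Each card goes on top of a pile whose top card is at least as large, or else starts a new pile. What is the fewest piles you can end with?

6

Place each on the leftmost legal pile:
35 → new pile 1 (tops now [35])
4 → pile 1 (tops now [4])
39 → new pile 2 (tops now [4, 39])
13 → pile 2 (tops now [4, 13])
8 → pile 2 (tops now [4, 8])
11 → new pile 3 (tops now [4, 8, 11])
8 → pile 2 (tops now [4, 8, 11])
38 → new pile 4 (tops now [4, 8, 11, 38])
1 → pile 1 (tops now [1, 8, 11, 38])
31 → pile 4 (tops now [1, 8, 11, 31])
16 → pile 4 (tops now [1, 8, 11, 16])
23 → new pile 5 (tops now [1, 8, 11, 16, 23])
27 → new pile 6 (tops now [1, 8, 11, 16, 23, 27])
1 → pile 1 (tops now [1, 8, 11, 16, 23, 27])
7 → pile 2 (tops now [1, 7, 11, 16, 23, 27])
Six piles.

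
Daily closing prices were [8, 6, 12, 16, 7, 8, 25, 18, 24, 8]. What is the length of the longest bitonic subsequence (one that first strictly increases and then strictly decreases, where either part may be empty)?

6

inc[i] = longest strictly increasing subsequence ending at i; dec[i] = longest strictly decreasing subsequence starting at i:
i:      1  2  3  4  5  6  7  8  9 10
a[i]:   8  6 12 16  7  8 25 18 24  8
inc:    1  1  2  3  2  3  4  4  5  3
dec:    2  1  2  2  1  1  3  2  2  1
Best peak at i=7 (value 25): inc=4, dec=3, length 4+3−1 = 6.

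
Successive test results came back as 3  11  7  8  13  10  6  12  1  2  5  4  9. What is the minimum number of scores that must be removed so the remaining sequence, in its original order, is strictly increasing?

8

Fewest deletions = n − (longest strictly increasing subsequence).
i:      1  2  3  4  5  6  7  8  9 10 11 12 13
a[i]:   3 11  7  8 13 10  6 12  1  2  5  4  9
dp:     1  2  2  3  4  4  2  5  1  2  3  3  4
max dp = 5, so deletions = 13 − 5 = 8.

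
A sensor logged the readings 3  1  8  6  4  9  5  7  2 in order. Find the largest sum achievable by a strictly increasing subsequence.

20

Let S[i] be the best sum of a strictly increasing subsequence ending at i:
i:      1  2  3  4  5  6  7  8  9
a[i]:   3  1  8  6  4  9  5  7  2
S:      3  1 11  9  7 20 12 19  3
Maximum is 20 (e.g. 3 + 8 + 9).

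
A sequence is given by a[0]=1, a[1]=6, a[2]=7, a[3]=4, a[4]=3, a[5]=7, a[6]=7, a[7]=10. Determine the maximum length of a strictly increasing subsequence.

4

Track the smallest tail for each achievable length (strict):
1 → extends → [1]
6 → extends → [1, 6]
7 → extends → [1, 6, 7]
4 → replaces 6 → [1, 4, 7]
3 → replaces 4 → [1, 3, 7]
7 → already a tail → [1, 3, 7]
7 → already a tail → [1, 3, 7]
10 → extends → [1, 3, 7, 10]
Four tails, so the longest strictly increasing subsequence has length 4 (e.g. 1, 6, 7, 10).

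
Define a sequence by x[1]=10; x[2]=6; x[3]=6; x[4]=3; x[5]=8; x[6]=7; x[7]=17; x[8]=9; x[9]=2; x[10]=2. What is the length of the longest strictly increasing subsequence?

Track the smallest tail for each achievable length (strict):
10 → extends → [10]
6 → replaces 10 → [6]
6 → already a tail → [6]
3 → replaces 6 → [3]
8 → extends → [3, 8]
7 → replaces 8 → [3, 7]
17 → extends → [3, 7, 17]
9 → replaces 17 → [3, 7, 9]
2 → replaces 3 → [2, 7, 9]
2 → already a tail → [2, 7, 9]
Three tails, so the longest strictly increasing subsequence has length 3 (e.g. 6, 8, 17).

3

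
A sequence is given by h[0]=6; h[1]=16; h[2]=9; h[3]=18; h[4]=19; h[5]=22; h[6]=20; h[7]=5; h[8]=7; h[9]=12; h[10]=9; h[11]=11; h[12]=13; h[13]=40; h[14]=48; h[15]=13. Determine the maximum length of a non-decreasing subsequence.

7

Let dp[i] be the length of the longest such subsequence ending at index i:
i:      0  1  2  3  4  5  6  7  8  9 10 11 12 13 14 15
h[i]:   6 16  9 18 19 22 20  5  7 12  9 11 13 40 48 13
dp:     1  2  2  3  4  5  5  1  2  3  3  4  5  6  7  6
Maximum dp value is 7.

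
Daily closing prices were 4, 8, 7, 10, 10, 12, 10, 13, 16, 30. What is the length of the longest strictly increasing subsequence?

7

Track the smallest tail for each achievable length (strict):
4 → extends → [4]
8 → extends → [4, 8]
7 → replaces 8 → [4, 7]
10 → extends → [4, 7, 10]
10 → already a tail → [4, 7, 10]
12 → extends → [4, 7, 10, 12]
10 → already a tail → [4, 7, 10, 12]
13 → extends → [4, 7, 10, 12, 13]
16 → extends → [4, 7, 10, 12, 13, 16]
30 → extends → [4, 7, 10, 12, 13, 16, 30]
Seven tails, so the longest strictly increasing subsequence has length 7 (e.g. 4, 8, 10, 12, 13, 16, 30).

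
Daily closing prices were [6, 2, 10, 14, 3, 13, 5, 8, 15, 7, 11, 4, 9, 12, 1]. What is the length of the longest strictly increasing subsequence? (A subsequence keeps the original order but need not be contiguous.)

6

Track the smallest tail for each achievable length (strict):
6 → extends → [6]
2 → replaces 6 → [2]
10 → extends → [2, 10]
14 → extends → [2, 10, 14]
3 → replaces 10 → [2, 3, 14]
13 → replaces 14 → [2, 3, 13]
5 → replaces 13 → [2, 3, 5]
8 → extends → [2, 3, 5, 8]
15 → extends → [2, 3, 5, 8, 15]
7 → replaces 8 → [2, 3, 5, 7, 15]
11 → replaces 15 → [2, 3, 5, 7, 11]
4 → replaces 5 → [2, 3, 4, 7, 11]
9 → replaces 11 → [2, 3, 4, 7, 9]
12 → extends → [2, 3, 4, 7, 9, 12]
1 → replaces 2 → [1, 3, 4, 7, 9, 12]
Six tails, so the longest strictly increasing subsequence has length 6 (e.g. 2, 3, 5, 8, 11, 12).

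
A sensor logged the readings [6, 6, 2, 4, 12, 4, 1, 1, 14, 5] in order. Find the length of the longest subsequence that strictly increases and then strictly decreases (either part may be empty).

5

inc[i] = longest strictly increasing subsequence ending at i; dec[i] = longest strictly decreasing subsequence starting at i:
i:      1  2  3  4  5  6  7  8  9 10
a[i]:   6  6  2  4 12  4  1  1 14  5
inc:    1  1  1  2  3  2  1  1  4  3
dec:    3  3  2  2  3  2  1  1  2  1
Best peak at i=5 (value 12): inc=3, dec=3, length 3+3−1 = 5.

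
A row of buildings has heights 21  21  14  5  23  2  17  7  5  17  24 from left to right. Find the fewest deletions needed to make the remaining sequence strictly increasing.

Fewest deletions = n − (longest strictly increasing subsequence).
i:      1  2  3  4  5  6  7  8  9 10 11
a[i]:  21 21 14  5 23  2 17  7  5 17 24
dp:     1  1  1  1  2  1  2  2  2  3  4
max dp = 4, so deletions = 11 − 4 = 7.

7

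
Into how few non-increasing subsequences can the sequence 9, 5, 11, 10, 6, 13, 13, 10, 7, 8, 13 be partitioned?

5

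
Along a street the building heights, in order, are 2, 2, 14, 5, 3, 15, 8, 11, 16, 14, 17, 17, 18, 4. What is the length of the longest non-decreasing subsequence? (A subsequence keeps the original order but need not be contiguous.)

Track the smallest tail for each achievable length (allowing ties):
2 → extends → [2]
2 → extends → [2, 2]
14 → extends → [2, 2, 14]
5 → replaces 14 → [2, 2, 5]
3 → replaces 5 → [2, 2, 3]
15 → extends → [2, 2, 3, 15]
8 → replaces 15 → [2, 2, 3, 8]
11 → extends → [2, 2, 3, 8, 11]
16 → extends → [2, 2, 3, 8, 11, 16]
14 → replaces 16 → [2, 2, 3, 8, 11, 14]
17 → extends → [2, 2, 3, 8, 11, 14, 17]
17 → extends → [2, 2, 3, 8, 11, 14, 17, 17]
18 → extends → [2, 2, 3, 8, 11, 14, 17, 17, 18]
4 → replaces 8 → [2, 2, 3, 4, 11, 14, 17, 17, 18]
Nine tails, so the longest non-decreasing subsequence has length 9 (e.g. 2, 2, 5, 8, 11, 16, 17, 17, 18).

9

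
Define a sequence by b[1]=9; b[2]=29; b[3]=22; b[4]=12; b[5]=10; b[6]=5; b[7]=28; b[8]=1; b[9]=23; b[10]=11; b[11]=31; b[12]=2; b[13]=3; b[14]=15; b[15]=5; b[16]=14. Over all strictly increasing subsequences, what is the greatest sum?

90

Let S[i] be the best sum of a strictly increasing subsequence ending at i:
i:      1  2  3  4  5  6  7  8  9 10 11 12 13 14 15 16
b[i]:   9 29 22 12 10  5 28  1 23 11 31  2  3 15  5 14
S:      9 38 31 21 19  5 59  1 54 30 90  3  6 45 11 44
Maximum is 90 (e.g. 9 + 22 + 28 + 31).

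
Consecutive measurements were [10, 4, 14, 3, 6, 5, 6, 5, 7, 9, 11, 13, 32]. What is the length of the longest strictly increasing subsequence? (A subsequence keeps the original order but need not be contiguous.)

Track the smallest tail for each achievable length (strict):
10 → extends → [10]
4 → replaces 10 → [4]
14 → extends → [4, 14]
3 → replaces 4 → [3, 14]
6 → replaces 14 → [3, 6]
5 → replaces 6 → [3, 5]
6 → extends → [3, 5, 6]
5 → already a tail → [3, 5, 6]
7 → extends → [3, 5, 6, 7]
9 → extends → [3, 5, 6, 7, 9]
11 → extends → [3, 5, 6, 7, 9, 11]
13 → extends → [3, 5, 6, 7, 9, 11, 13]
32 → extends → [3, 5, 6, 7, 9, 11, 13, 32]
Eight tails, so the longest strictly increasing subsequence has length 8 (e.g. 4, 5, 6, 7, 9, 11, 13, 32).

8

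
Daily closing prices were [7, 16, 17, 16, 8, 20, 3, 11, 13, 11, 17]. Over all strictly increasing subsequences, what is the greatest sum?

Let S[i] be the best sum of a strictly increasing subsequence ending at i:
i:      1  2  3  4  5  6  7  8  9 10 11
a[i]:   7 16 17 16  8 20  3 11 13 11 17
S:      7 23 40 23 15 60  3 26 39 26 56
Maximum is 60 (e.g. 7 + 16 + 17 + 20).

60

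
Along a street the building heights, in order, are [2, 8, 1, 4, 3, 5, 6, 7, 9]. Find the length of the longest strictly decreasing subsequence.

3

Let dp[i] be the longest strictly decreasing subsequence ending at i:
i:     1 2 3 4 5 6 7 8 9
a[i]:  2 8 1 4 3 5 6 7 9
dp:    1 1 2 2 3 2 2 2 1
Maximum is 3.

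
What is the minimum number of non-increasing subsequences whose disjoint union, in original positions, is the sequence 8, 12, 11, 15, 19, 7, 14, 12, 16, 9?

4

Place each on the leftmost legal pile:
8 → new pile 1 (tops now [8])
12 → new pile 2 (tops now [8, 12])
11 → pile 2 (tops now [8, 11])
15 → new pile 3 (tops now [8, 11, 15])
19 → new pile 4 (tops now [8, 11, 15, 19])
7 → pile 1 (tops now [7, 11, 15, 19])
14 → pile 3 (tops now [7, 11, 14, 19])
12 → pile 3 (tops now [7, 11, 12, 19])
16 → pile 4 (tops now [7, 11, 12, 16])
9 → pile 2 (tops now [7, 9, 12, 16])
Four piles.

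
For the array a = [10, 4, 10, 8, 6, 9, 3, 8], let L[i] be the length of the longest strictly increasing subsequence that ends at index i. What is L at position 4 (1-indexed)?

2

dp[i] = 1 + max{dp[j] : j<i, a[j]<a[i]} (or 1 if no such j):
i:      1  2  3  4  5  6  7  8
a[i]:  10  4 10  8  6  9  3  8
dp:     1  1  2  2  2  3  1  3
At index 4 the value is 2.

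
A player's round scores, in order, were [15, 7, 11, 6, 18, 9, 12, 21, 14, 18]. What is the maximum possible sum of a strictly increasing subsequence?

Let S[i] be the best sum of a strictly increasing subsequence ending at i:
i:      1  2  3  4  5  6  7  8  9 10
a[i]:  15  7 11  6 18  9 12 21 14 18
S:     15  7 18  6 36 16 30 57 44 62
Maximum is 62 (e.g. 7 + 11 + 12 + 14 + 18).

62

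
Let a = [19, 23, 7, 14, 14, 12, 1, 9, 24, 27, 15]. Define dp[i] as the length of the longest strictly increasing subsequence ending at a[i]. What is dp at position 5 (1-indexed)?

dp[i] = 1 + max{dp[j] : j<i, a[j]<a[i]} (or 1 if no such j):
i:      1  2  3  4  5  6  7  8  9 10 11
a[i]:  19 23  7 14 14 12  1  9 24 27 15
dp:     1  2  1  2  2  2  1  2  3  4  3
At index 5 the value is 2.

2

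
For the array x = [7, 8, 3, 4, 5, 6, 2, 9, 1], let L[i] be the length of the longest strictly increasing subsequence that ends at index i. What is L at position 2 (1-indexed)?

2

dp[i] = 1 + max{dp[j] : j<i, x[j]<x[i]} (or 1 if no such j):
i:     1 2 3 4 5 6 7 8 9
x[i]:  7 8 3 4 5 6 2 9 1
dp:    1 2 1 2 3 4 1 5 1
At index 2 the value is 2.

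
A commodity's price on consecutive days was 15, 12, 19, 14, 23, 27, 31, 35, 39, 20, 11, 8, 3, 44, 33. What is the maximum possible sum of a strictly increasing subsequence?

Let S[i] be the best sum of a strictly increasing subsequence ending at i:
i:       1   2   3   4   5   6   7   8   9  10  11  12  13  14  15
a[i]:   15  12  19  14  23  27  31  35  39  20  11   8   3  44  33
S:      15  12  34  26  57  84 115 150 189  54  11   8   3 233 148
Maximum is 233 (e.g. 15 + 19 + 23 + 27 + 31 + 35 + 39 + 44).

233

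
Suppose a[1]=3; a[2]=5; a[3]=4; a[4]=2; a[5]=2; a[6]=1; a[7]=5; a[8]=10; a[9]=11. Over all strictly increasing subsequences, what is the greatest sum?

33

Let S[i] be the best sum of a strictly increasing subsequence ending at i:
i:      1  2  3  4  5  6  7  8  9
a[i]:   3  5  4  2  2  1  5 10 11
S:      3  8  7  2  2  1 12 22 33
Maximum is 33 (e.g. 3 + 4 + 5 + 10 + 11).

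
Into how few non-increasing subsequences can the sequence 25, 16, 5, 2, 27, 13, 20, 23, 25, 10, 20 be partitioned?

The minimum number of non-increasing subsequences covering a sequence equals the length of its longest strictly increasing subsequence.
LIS length is 5 (e.g. 5, 13, 20, 23, 25), so 5 piles are needed.

5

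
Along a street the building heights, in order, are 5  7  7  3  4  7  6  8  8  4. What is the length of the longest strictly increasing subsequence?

4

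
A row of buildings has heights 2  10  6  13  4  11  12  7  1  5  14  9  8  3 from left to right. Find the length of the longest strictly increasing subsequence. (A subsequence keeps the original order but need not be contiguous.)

Track the smallest tail for each achievable length (strict):
2 → extends → [2]
10 → extends → [2, 10]
6 → replaces 10 → [2, 6]
13 → extends → [2, 6, 13]
4 → replaces 6 → [2, 4, 13]
11 → replaces 13 → [2, 4, 11]
12 → extends → [2, 4, 11, 12]
7 → replaces 11 → [2, 4, 7, 12]
1 → replaces 2 → [1, 4, 7, 12]
5 → replaces 7 → [1, 4, 5, 12]
14 → extends → [1, 4, 5, 12, 14]
9 → replaces 12 → [1, 4, 5, 9, 14]
8 → replaces 9 → [1, 4, 5, 8, 14]
3 → replaces 4 → [1, 3, 5, 8, 14]
Five tails, so the longest strictly increasing subsequence has length 5 (e.g. 2, 10, 11, 12, 14).

5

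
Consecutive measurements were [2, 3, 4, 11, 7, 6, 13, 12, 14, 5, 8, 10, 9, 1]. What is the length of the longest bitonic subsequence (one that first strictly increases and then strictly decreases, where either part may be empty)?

inc[i] = longest strictly increasing subsequence ending at i; dec[i] = longest strictly decreasing subsequence starting at i:
i:      1  2  3  4  5  6  7  8  9 10 11 12 13 14
a[i]:   2  3  4 11  7  6 13 12 14  5  8 10  9  1
inc:    1  2  3  4  4  4  5  5  6  4  5  6  6  1
dec:    2  2  2  5  4  3  5  4  4  2  2  3  2  1
Best peak at i=7 (value 13): inc=5, dec=5, length 5+5−1 = 9.

9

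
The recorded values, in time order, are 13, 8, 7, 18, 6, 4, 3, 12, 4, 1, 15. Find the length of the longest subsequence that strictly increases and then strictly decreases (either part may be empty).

7

inc[i] = longest strictly increasing subsequence ending at i; dec[i] = longest strictly decreasing subsequence starting at i:
i:      1  2  3  4  5  6  7  8  9 10 11
a[i]:  13  8  7 18  6  4  3 12  4  1 15
inc:    1  1  1  2  1  1  1  2  2  1  3
dec:    7  6  5  5  4  3  2  3  2  1  1
Best peak at i=1 (value 13): inc=1, dec=7, length 1+7−1 = 7.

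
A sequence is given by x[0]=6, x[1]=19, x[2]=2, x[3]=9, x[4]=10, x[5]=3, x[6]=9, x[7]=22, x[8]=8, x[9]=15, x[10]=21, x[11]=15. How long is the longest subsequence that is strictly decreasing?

4

Negate each value so 'decreasing' becomes 'increasing', then run patience tails on the negated sequence:
-6 → extends → [-6]
-19 → replaces -6 → [-19]
-2 → extends → [-19, -2]
-9 → replaces -2 → [-19, -9]
-10 → replaces -9 → [-19, -10]
-3 → extends → [-19, -10, -3]
-9 → replaces -3 → [-19, -10, -9]
-22 → replaces -19 → [-22, -10, -9]
-8 → extends → [-22, -10, -9, -8]
-15 → replaces -10 → [-22, -15, -9, -8]
-21 → replaces -15 → [-22, -21, -9, -8]
-15 → replaces -9 → [-22, -21, -15, -8]
Four tails, so the longest strictly decreasing subsequence of the original has length 4.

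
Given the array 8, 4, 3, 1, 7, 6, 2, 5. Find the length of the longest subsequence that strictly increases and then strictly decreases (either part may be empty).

inc[i] = longest strictly increasing subsequence ending at i; dec[i] = longest strictly decreasing subsequence starting at i:
i:     1 2 3 4 5 6 7 8
a[i]:  8 4 3 1 7 6 2 5
inc:   1 1 1 1 2 2 2 3
dec:   4 3 2 1 3 2 1 1
Best peak at i=1 (value 8): inc=1, dec=4, length 1+4−1 = 4.

4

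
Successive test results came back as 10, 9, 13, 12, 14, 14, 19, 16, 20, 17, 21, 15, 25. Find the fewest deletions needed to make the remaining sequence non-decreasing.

Fewest deletions = n − (longest non-decreasing subsequence).
Patience tails:
10 → extends → [10]
9 → replaces 10 → [9]
13 → extends → [9, 13]
12 → replaces 13 → [9, 12]
14 → extends → [9, 12, 14]
14 → extends → [9, 12, 14, 14]
19 → extends → [9, 12, 14, 14, 19]
16 → replaces 19 → [9, 12, 14, 14, 16]
20 → extends → [9, 12, 14, 14, 16, 20]
17 → replaces 20 → [9, 12, 14, 14, 16, 17]
21 → extends → [9, 12, 14, 14, 16, 17, 21]
15 → replaces 16 → [9, 12, 14, 14, 15, 17, 21]
25 → extends → [9, 12, 14, 14, 15, 17, 21, 25]
Longest non-decreasing subsequence has length 8, so deletions = 13 − 8 = 5.

5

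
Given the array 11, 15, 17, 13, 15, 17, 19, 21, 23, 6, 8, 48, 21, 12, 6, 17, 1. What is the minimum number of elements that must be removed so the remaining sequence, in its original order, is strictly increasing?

Fewest deletions = n − (longest strictly increasing subsequence).
Patience tails:
11 → extends → [11]
15 → extends → [11, 15]
17 → extends → [11, 15, 17]
13 → replaces 15 → [11, 13, 17]
15 → replaces 17 → [11, 13, 15]
17 → extends → [11, 13, 15, 17]
19 → extends → [11, 13, 15, 17, 19]
21 → extends → [11, 13, 15, 17, 19, 21]
23 → extends → [11, 13, 15, 17, 19, 21, 23]
6 → replaces 11 → [6, 13, 15, 17, 19, 21, 23]
8 → replaces 13 → [6, 8, 15, 17, 19, 21, 23]
48 → extends → [6, 8, 15, 17, 19, 21, 23, 48]
21 → already a tail → [6, 8, 15, 17, 19, 21, 23, 48]
12 → replaces 15 → [6, 8, 12, 17, 19, 21, 23, 48]
6 → already a tail → [6, 8, 12, 17, 19, 21, 23, 48]
17 → already a tail → [6, 8, 12, 17, 19, 21, 23, 48]
1 → replaces 6 → [1, 8, 12, 17, 19, 21, 23, 48]
Longest strictly increasing subsequence has length 8, so deletions = 17 − 8 = 9.

9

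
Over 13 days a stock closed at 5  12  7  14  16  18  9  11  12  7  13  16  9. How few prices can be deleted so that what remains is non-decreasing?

Fewest deletions = n − (longest non-decreasing subsequence).
i:      1  2  3  4  5  6  7  8  9 10 11 12 13
a[i]:   5 12  7 14 16 18  9 11 12  7 13 16  9
dp:     1  2  2  3  4  5  3  4  5  3  6  7  4
max dp = 7, so deletions = 13 − 7 = 6.

6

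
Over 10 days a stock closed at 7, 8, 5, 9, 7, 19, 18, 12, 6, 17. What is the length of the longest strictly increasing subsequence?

5

Let dp[i] be the length of the longest such subsequence ending at index i:
i:      1  2  3  4  5  6  7  8  9 10
a[i]:   7  8  5  9  7 19 18 12  6 17
dp:     1  2  1  3  2  4  4  4  2  5
Maximum dp value is 5.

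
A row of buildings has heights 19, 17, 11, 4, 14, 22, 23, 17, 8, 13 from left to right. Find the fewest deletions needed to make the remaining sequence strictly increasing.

Fewest deletions = n − (longest strictly increasing subsequence).
Patience tails:
19 → extends → [19]
17 → replaces 19 → [17]
11 → replaces 17 → [11]
4 → replaces 11 → [4]
14 → extends → [4, 14]
22 → extends → [4, 14, 22]
23 → extends → [4, 14, 22, 23]
17 → replaces 22 → [4, 14, 17, 23]
8 → replaces 14 → [4, 8, 17, 23]
13 → replaces 17 → [4, 8, 13, 23]
Longest strictly increasing subsequence has length 4, so deletions = 10 − 4 = 6.

6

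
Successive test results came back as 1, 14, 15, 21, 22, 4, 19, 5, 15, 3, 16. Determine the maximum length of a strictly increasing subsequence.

5

Track the smallest tail for each achievable length (strict):
1 → extends → [1]
14 → extends → [1, 14]
15 → extends → [1, 14, 15]
21 → extends → [1, 14, 15, 21]
22 → extends → [1, 14, 15, 21, 22]
4 → replaces 14 → [1, 4, 15, 21, 22]
19 → replaces 21 → [1, 4, 15, 19, 22]
5 → replaces 15 → [1, 4, 5, 19, 22]
15 → replaces 19 → [1, 4, 5, 15, 22]
3 → replaces 4 → [1, 3, 5, 15, 22]
16 → replaces 22 → [1, 3, 5, 15, 16]
Five tails, so the longest strictly increasing subsequence has length 5 (e.g. 1, 14, 15, 21, 22).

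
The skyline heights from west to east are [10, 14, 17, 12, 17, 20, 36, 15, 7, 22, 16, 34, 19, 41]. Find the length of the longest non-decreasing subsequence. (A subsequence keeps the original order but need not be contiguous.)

Track the smallest tail for each achievable length (allowing ties):
10 → extends → [10]
14 → extends → [10, 14]
17 → extends → [10, 14, 17]
12 → replaces 14 → [10, 12, 17]
17 → extends → [10, 12, 17, 17]
20 → extends → [10, 12, 17, 17, 20]
36 → extends → [10, 12, 17, 17, 20, 36]
15 → replaces 17 → [10, 12, 15, 17, 20, 36]
7 → replaces 10 → [7, 12, 15, 17, 20, 36]
22 → replaces 36 → [7, 12, 15, 17, 20, 22]
16 → replaces 17 → [7, 12, 15, 16, 20, 22]
34 → extends → [7, 12, 15, 16, 20, 22, 34]
19 → replaces 20 → [7, 12, 15, 16, 19, 22, 34]
41 → extends → [7, 12, 15, 16, 19, 22, 34, 41]
Eight tails, so the longest non-decreasing subsequence has length 8 (e.g. 10, 14, 17, 17, 20, 22, 34, 41).

8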